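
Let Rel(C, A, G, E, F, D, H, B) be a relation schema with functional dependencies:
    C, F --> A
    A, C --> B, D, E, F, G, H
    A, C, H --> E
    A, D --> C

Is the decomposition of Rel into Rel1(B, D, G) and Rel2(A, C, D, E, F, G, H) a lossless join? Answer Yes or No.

No

Rel1 ∩ Rel2 = {D, G}; its closure under F is {D, G}.
Rel1 ⊄ {D, G} and Rel2 ⊄ {D, G}, so the split is lossy.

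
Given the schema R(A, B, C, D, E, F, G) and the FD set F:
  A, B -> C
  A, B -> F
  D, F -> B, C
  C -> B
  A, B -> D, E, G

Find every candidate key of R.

{A, B}, {A, C}, {A, D, F}

{A} never appears on the right of any FD, so every key must include it.
{A, B} is a candidate key since {A, B}⁺ = {A, B, C, D, E, F, G} covers every attribute.
{A, C} is a candidate key since {A, C}⁺ = {A, B, C, D, E, F, G} covers every attribute.
{A, D, F} is a candidate key since {A, D, F}⁺ = {A, B, C, D, E, F, G} covers every attribute.
No proper subset of any of these is a key, and no other minimal superkey exists.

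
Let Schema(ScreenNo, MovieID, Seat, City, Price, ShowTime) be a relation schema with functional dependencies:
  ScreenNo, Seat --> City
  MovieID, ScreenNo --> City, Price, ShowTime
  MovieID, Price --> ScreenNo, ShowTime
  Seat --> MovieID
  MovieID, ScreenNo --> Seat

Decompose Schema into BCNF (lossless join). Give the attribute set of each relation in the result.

{City, Price, ScreenNo, Seat, ShowTime}; {MovieID, Seat}

Candidate keys of the original relation: {MovieID, Price}, {MovieID, ScreenNo}, {Price, Seat}, {ScreenNo, Seat}.
{City, MovieID, Price, ScreenNo, Seat, ShowTime}: {Seat} determines {MovieID, Seat} here but is not a superkey — split on Seat --> MovieID, giving {MovieID, Seat} and {City, Price, ScreenNo, Seat, ShowTime}.
{MovieID, Seat} has no BCNF violation.
{City, Price, ScreenNo, Seat, ShowTime} has no BCNF violation.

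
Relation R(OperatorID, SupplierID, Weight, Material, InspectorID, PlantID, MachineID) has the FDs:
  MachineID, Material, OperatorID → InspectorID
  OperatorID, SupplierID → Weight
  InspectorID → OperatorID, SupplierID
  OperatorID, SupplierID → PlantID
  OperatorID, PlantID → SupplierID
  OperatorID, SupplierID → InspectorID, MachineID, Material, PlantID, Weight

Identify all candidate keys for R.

{InspectorID}⁺ = {InspectorID, MachineID, Material, OperatorID, PlantID, SupplierID, Weight}, which is every attribute, so {InspectorID} is a candidate key.
{OperatorID, PlantID}⁺ = {InspectorID, MachineID, Material, OperatorID, PlantID, SupplierID, Weight}, which is every attribute, so {OperatorID, PlantID} is a candidate key.
{OperatorID, SupplierID}⁺ = {InspectorID, MachineID, Material, OperatorID, PlantID, SupplierID, Weight}, which is every attribute, so {OperatorID, SupplierID} is a candidate key.
{MachineID, Material, OperatorID}⁺ = {InspectorID, MachineID, Material, OperatorID, PlantID, SupplierID, Weight}, which is every attribute, so {MachineID, Material, OperatorID} is a candidate key.
No proper subset of any of these is a key, and no other minimal superkey exists.

{InspectorID}, {MachineID, Material, OperatorID}, {OperatorID, PlantID}, {OperatorID, SupplierID}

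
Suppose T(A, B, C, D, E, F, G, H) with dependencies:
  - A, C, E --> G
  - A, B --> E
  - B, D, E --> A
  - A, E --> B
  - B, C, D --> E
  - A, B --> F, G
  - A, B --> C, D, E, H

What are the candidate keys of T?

{A, B}, {A, E}, {B, C, D}, {B, D, E}

{A, B}⁺ = {A, B, C, D, E, F, G, H}, which is every attribute, so {A, B} is a candidate key.
{A, E}⁺ = {A, B, C, D, E, F, G, H}, which is every attribute, so {A, E} is a candidate key.
{B, C, D}⁺ = {A, B, C, D, E, F, G, H}, which is every attribute, so {B, C, D} is a candidate key.
{B, D, E}⁺ = {A, B, C, D, E, F, G, H}, which is every attribute, so {B, D, E} is a candidate key.
Any other superkey properly contains one of these, so there are no further candidate keys.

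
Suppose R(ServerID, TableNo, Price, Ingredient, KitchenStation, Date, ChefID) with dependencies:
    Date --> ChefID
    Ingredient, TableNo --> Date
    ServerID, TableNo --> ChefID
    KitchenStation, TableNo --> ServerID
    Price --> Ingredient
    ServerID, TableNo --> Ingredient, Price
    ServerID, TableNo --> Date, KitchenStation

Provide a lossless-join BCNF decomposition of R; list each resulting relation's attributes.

Candidate keys of the original relation: {KitchenStation, TableNo}, {ServerID, TableNo}.
{ChefID, Date, Ingredient, KitchenStation, Price, ServerID, TableNo}: {Date} determines {ChefID, Date} here but is not a superkey — split on Date --> ChefID, giving {ChefID, Date} and {Date, Ingredient, KitchenStation, Price, ServerID, TableNo}.
{ChefID, Date} has no BCNF violation.
{Date, Ingredient, KitchenStation, Price, ServerID, TableNo}: {Ingredient, TableNo} determines {Date, Ingredient, TableNo} here but is not a superkey — split on Ingredient, TableNo --> Date, giving {Date, Ingredient, TableNo} and {Ingredient, KitchenStation, Price, ServerID, TableNo}.
{Date, Ingredient, TableNo} has no BCNF violation.
{Ingredient, KitchenStation, Price, ServerID, TableNo}: {Price} determines {Ingredient, Price} here but is not a superkey — split on Price --> Ingredient, giving {Ingredient, Price} and {KitchenStation, Price, ServerID, TableNo}.
{Ingredient, Price} has no BCNF violation.
{KitchenStation, Price, ServerID, TableNo} has no BCNF violation.

{ChefID, Date}; {Date, Ingredient, TableNo}; {Ingredient, Price}; {KitchenStation, Price, ServerID, TableNo}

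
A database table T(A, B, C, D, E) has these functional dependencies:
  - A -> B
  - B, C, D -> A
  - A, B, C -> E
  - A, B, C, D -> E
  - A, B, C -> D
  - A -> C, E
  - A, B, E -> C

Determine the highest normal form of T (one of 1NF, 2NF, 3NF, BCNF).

Candidate keys: {A}, {B, C, D}. Prime attributes: {A, B, C, D}.
Each dependency's left side is a superkey — BCNF holds.

BCNF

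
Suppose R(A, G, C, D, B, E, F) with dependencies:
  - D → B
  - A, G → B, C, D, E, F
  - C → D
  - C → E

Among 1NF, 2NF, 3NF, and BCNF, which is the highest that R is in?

Candidate key: {A, G}. Prime attributes: {A, G}.
D → B breaks BCNF: {D}⁺ = {B, D}, so {D} is not a superkey.
Because {B} is non-prime and the left side of D → B is not a superkey, the relation is not in 3NF.
No proper subset of a key has a non-prime attribute in its closure, so there is no partial dependency; 2NF holds.

2NF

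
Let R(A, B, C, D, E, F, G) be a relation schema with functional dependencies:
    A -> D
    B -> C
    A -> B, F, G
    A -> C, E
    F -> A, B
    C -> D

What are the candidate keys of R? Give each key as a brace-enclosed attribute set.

{A} is a candidate key since {A}⁺ = {A, B, C, D, E, F, G} covers every attribute.
{F} is a candidate key since {F}⁺ = {A, B, C, D, E, F, G} covers every attribute.
These are minimal and exhaustive — every other superkey contains one of them.

{A}, {F}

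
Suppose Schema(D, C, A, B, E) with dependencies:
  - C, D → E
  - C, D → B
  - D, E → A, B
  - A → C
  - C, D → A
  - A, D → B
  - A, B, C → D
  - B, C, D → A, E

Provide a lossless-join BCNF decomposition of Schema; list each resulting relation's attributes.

{A, B, D, E}; {A, C}

Candidate keys of the original relation: {A, B}, {A, D}, {C, D}, {D, E}.
{A, B, C, D, E}: {A} determines {A, C} here but is not a superkey — split on A → C, giving {A, C} and {A, B, D, E}.
{A, C}: every determinant is a superkey — BCNF.
{A, B, D, E}: every determinant is a superkey — BCNF.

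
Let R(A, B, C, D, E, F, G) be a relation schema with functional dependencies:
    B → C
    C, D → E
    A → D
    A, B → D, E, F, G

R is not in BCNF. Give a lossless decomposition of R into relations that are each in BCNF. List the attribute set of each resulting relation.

Candidate key of the original relation: {A, B}.
Within {A, B, C, D, E, F, G}: {B}⁺ ∩ {A, B, C, D, E, F, G} = {B, C}, not the whole set, so B → C violates BCNF; decompose into {B, C} and {A, B, D, E, F, G}.
{B, C} has no BCNF violation.
Within {A, B, D, E, F, G}: {A}⁺ ∩ {A, B, D, E, F, G} = {A, D}, not the whole set, so A → D violates BCNF; decompose into {A, D} and {A, B, E, F, G}.
{A, D} has no BCNF violation.
{A, B, E, F, G} has no BCNF violation.

{A, B, E, F, G}; {A, D}; {B, C}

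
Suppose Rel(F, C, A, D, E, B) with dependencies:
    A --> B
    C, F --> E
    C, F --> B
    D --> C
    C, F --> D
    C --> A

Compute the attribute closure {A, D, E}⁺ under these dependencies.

{A, B, C, D, E}

Start with {A, D, E}.
A --> B applies; add {B} → now {A, B, D, E}.
D --> C applies; add {C} → now {A, B, C, D, E}.
No further FD applies.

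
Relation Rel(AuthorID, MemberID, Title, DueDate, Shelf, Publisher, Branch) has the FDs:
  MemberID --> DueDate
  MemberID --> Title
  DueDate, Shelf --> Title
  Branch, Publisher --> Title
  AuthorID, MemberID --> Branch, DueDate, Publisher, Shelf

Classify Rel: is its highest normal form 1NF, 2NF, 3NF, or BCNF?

Candidate key: {AuthorID, MemberID}. Prime attributes: {AuthorID, MemberID}.
For MemberID --> DueDate we have {MemberID}⁺ = {DueDate, MemberID, Title}; {MemberID} is not a superkey, so BCNF fails.
MemberID --> DueDate has non-prime {DueDate} on the right and a non-superkey on the left, so 3NF fails.
Since {MemberID} ⊂ {AuthorID, MemberID} and {MemberID}⁺ ⊇ {DueDate, Title} with {DueDate, Title} non-prime, there is a partial dependency; 2NF fails.

1NF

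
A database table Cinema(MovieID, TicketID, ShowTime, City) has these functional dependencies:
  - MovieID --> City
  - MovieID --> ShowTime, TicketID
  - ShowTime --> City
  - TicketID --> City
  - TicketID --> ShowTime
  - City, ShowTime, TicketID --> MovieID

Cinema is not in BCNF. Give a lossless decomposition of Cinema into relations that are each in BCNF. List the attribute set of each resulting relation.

{City, ShowTime}; {MovieID, ShowTime, TicketID}

Candidate keys of the original relation: {MovieID}, {TicketID}.
In {City, MovieID, ShowTime, TicketID}, {ShowTime} is not a superkey ({ShowTime}⁺ restricted to this set is {City, ShowTime}), so split on ShowTime --> City into {City, ShowTime} and {MovieID, ShowTime, TicketID}.
{City, ShowTime} is in BCNF.
{MovieID, ShowTime, TicketID} is in BCNF.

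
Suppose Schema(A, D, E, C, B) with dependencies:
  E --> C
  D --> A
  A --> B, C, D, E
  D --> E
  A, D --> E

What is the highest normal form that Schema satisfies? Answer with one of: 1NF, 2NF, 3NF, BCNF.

2NF

Candidate keys: {A}, {D}. Prime attributes: {A, D}.
For E --> C we have {E}⁺ = {C, E}; {E} is not a superkey, so BCNF fails.
E --> C determines the non-prime attribute {C} from a non-superkey — 3NF is violated.
With only single-attribute keys there can be no partial dependency, so 2NF holds.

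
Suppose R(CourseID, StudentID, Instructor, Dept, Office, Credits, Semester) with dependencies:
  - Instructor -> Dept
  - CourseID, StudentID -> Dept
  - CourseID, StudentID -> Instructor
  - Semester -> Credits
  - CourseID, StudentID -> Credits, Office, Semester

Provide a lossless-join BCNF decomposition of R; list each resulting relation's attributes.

Candidate key of the original relation: {CourseID, StudentID}.
{CourseID, Credits, Dept, Instructor, Office, Semester, StudentID}: {Instructor} determines {Dept, Instructor} here but is not a superkey — split on Instructor -> Dept, giving {Dept, Instructor} and {CourseID, Credits, Instructor, Office, Semester, StudentID}.
{Dept, Instructor} has no BCNF violation.
{CourseID, Credits, Instructor, Office, Semester, StudentID}: {Semester} determines {Credits, Semester} here but is not a superkey — split on Semester -> Credits, giving {Credits, Semester} and {CourseID, Instructor, Office, Semester, StudentID}.
{Credits, Semester} has no BCNF violation.
{CourseID, Instructor, Office, Semester, StudentID} has no BCNF violation.

{CourseID, Instructor, Office, Semester, StudentID}; {Credits, Semester}; {Dept, Instructor}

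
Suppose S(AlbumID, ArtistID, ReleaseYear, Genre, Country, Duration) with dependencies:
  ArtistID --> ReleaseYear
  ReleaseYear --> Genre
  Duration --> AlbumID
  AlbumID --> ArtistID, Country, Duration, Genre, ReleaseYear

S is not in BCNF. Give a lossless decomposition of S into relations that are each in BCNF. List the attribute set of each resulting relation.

{AlbumID, ArtistID, Country, Duration}; {ArtistID, ReleaseYear}; {Genre, ReleaseYear}

Candidate keys of the original relation: {AlbumID}, {Duration}.
Within {AlbumID, ArtistID, Country, Duration, Genre, ReleaseYear}: {ArtistID}⁺ ∩ {AlbumID, ArtistID, Country, Duration, Genre, ReleaseYear} = {ArtistID, Genre, ReleaseYear}, not the whole set, so ArtistID --> Genre, ReleaseYear violates BCNF; decompose into {ArtistID, Genre, ReleaseYear} and {AlbumID, ArtistID, Country, Duration}.
Within {ArtistID, Genre, ReleaseYear}: {ReleaseYear}⁺ ∩ {ArtistID, Genre, ReleaseYear} = {Genre, ReleaseYear}, not the whole set, so ReleaseYear --> Genre violates BCNF; decompose into {Genre, ReleaseYear} and {ArtistID, ReleaseYear}.
{Genre, ReleaseYear} has no BCNF violation.
{ArtistID, ReleaseYear} has no BCNF violation.
{AlbumID, ArtistID, Country, Duration} has no BCNF violation.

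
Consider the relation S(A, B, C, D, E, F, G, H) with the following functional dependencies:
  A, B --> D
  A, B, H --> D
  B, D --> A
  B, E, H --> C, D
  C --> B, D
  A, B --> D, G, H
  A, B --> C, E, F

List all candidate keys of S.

{C}⁺ = {A, B, C, D, E, F, G, H}, which is every attribute, so {C} is a candidate key.
{A, B}⁺ = {A, B, C, D, E, F, G, H}, which is every attribute, so {A, B} is a candidate key.
{B, D}⁺ = {A, B, C, D, E, F, G, H}, which is every attribute, so {B, D} is a candidate key.
{B, E, H}⁺ = {A, B, C, D, E, F, G, H}, which is every attribute, so {B, E, H} is a candidate key.
These are minimal and exhaustive — every other superkey contains one of them.

{A, B}, {B, D}, {B, E, H}, {C}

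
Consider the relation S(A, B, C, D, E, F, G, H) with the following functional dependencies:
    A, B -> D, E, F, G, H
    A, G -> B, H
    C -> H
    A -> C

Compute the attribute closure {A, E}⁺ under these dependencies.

{A, C, E, H}

Start with {A, E}.
A -> C applies; add {C} → now {A, C, E}.
C -> H applies; add {H} → now {A, C, E, H}.
No further FD applies.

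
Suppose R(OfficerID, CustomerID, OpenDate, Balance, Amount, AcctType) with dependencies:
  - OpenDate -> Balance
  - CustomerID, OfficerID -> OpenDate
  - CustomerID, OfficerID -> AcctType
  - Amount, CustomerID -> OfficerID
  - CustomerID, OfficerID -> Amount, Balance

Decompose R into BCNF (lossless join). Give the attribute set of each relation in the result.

Candidate keys of the original relation: {Amount, CustomerID}, {CustomerID, OfficerID}.
In {AcctType, Amount, Balance, CustomerID, OfficerID, OpenDate}, {OpenDate} is not a superkey ({OpenDate}⁺ restricted to this set is {Balance, OpenDate}), so split on OpenDate -> Balance into {Balance, OpenDate} and {AcctType, Amount, CustomerID, OfficerID, OpenDate}.
{Balance, OpenDate} is in BCNF.
{AcctType, Amount, CustomerID, OfficerID, OpenDate} is in BCNF.

{AcctType, Amount, CustomerID, OfficerID, OpenDate}; {Balance, OpenDate}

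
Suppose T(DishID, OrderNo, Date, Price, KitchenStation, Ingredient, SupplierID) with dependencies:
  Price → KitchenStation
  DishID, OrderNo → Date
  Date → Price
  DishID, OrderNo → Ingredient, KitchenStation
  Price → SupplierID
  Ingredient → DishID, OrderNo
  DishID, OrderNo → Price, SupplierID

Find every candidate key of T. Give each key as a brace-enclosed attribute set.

{Ingredient} is a candidate key since {Ingredient}⁺ = {Date, DishID, Ingredient, KitchenStation, OrderNo, Price, SupplierID} covers every attribute.
{DishID, OrderNo} is a candidate key since {DishID, OrderNo}⁺ = {Date, DishID, Ingredient, KitchenStation, OrderNo, Price, SupplierID} covers every attribute.
No proper subset of any of these is a key, and no other minimal superkey exists.

{DishID, OrderNo}, {Ingredient}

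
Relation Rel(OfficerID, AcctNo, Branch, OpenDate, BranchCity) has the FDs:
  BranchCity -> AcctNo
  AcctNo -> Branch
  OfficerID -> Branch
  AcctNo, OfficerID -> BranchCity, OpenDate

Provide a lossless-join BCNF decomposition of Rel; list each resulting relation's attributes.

{AcctNo, Branch}; {AcctNo, BranchCity}; {BranchCity, OfficerID, OpenDate}

Candidate keys of the original relation: {AcctNo, OfficerID}, {BranchCity, OfficerID}.
{AcctNo, Branch, BranchCity, OfficerID, OpenDate}: {BranchCity} determines {AcctNo, Branch, BranchCity} here but is not a superkey — split on BranchCity -> AcctNo, Branch, giving {AcctNo, Branch, BranchCity} and {BranchCity, OfficerID, OpenDate}.
{AcctNo, Branch, BranchCity}: {AcctNo} determines {AcctNo, Branch} here but is not a superkey — split on AcctNo -> Branch, giving {AcctNo, Branch} and {AcctNo, BranchCity}.
{AcctNo, Branch}: every determinant is a superkey — BCNF.
{AcctNo, BranchCity}: every determinant is a superkey — BCNF.
{BranchCity, OfficerID, OpenDate}: every determinant is a superkey — BCNF.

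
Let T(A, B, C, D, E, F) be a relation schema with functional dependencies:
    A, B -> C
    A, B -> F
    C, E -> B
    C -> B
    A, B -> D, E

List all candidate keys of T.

Attributes never on any right-hand side: {A} — every candidate key must contain it.
{A, B} is a candidate key since {A, B}⁺ = {A, B, C, D, E, F} covers every attribute.
{A, C} is a candidate key since {A, C}⁺ = {A, B, C, D, E, F} covers every attribute.
No proper subset of any of these is a key, and no other minimal superkey exists.

{A, B}, {A, C}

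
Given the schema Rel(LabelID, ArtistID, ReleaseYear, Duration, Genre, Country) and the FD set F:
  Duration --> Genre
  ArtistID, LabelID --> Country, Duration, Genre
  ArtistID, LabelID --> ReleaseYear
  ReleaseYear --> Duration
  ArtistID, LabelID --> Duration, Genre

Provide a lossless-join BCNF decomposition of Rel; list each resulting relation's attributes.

Candidate key of the original relation: {ArtistID, LabelID}.
Within {ArtistID, Country, Duration, Genre, LabelID, ReleaseYear}: {Duration}⁺ ∩ {ArtistID, Country, Duration, Genre, LabelID, ReleaseYear} = {Duration, Genre}, not the whole set, so Duration --> Genre violates BCNF; decompose into {Duration, Genre} and {ArtistID, Country, Duration, LabelID, ReleaseYear}.
{Duration, Genre} is in BCNF.
Within {ArtistID, Country, Duration, LabelID, ReleaseYear}: {ReleaseYear}⁺ ∩ {ArtistID, Country, Duration, LabelID, ReleaseYear} = {Duration, ReleaseYear}, not the whole set, so ReleaseYear --> Duration violates BCNF; decompose into {Duration, ReleaseYear} and {ArtistID, Country, LabelID, ReleaseYear}.
{Duration, ReleaseYear} is in BCNF.
{ArtistID, Country, LabelID, ReleaseYear} is in BCNF.

{ArtistID, Country, LabelID, ReleaseYear}; {Duration, Genre}; {Duration, ReleaseYear}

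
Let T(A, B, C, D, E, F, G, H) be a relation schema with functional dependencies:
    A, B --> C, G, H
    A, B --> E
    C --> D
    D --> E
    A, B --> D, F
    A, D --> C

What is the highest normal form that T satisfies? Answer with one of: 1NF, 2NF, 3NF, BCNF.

Candidate key: {A, B}. Prime attributes: {A, B}.
C --> D breaks BCNF: {C}⁺ = {C, D, E}, so {C} is not a superkey.
C --> D determines the non-prime attribute {D} from a non-superkey — 3NF is violated.
No non-prime attribute depends on a proper subset of any candidate key, so 2NF holds.

2NF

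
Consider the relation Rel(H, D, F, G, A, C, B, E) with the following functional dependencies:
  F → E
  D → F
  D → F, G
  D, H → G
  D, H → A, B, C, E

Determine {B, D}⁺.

{B, D, E, F, G}

Start with {B, D}.
D → F applies; add {F} → now {B, D, F}.
D → F, G applies; add {G} → now {B, D, F, G}.
F → E applies; add {E} → now {B, D, E, F, G}.
No further FD applies.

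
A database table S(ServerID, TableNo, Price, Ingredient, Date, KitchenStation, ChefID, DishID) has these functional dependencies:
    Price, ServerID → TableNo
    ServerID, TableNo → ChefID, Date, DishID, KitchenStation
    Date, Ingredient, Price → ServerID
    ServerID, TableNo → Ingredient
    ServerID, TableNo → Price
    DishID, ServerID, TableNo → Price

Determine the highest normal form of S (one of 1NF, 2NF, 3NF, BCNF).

Candidate keys: {Date, Ingredient, Price}, {Price, ServerID}, {ServerID, TableNo}. Prime attributes: {Date, Ingredient, Price, ServerID, TableNo}.
The left-hand side of every FD is a superkey, so BCNF is satisfied.

BCNF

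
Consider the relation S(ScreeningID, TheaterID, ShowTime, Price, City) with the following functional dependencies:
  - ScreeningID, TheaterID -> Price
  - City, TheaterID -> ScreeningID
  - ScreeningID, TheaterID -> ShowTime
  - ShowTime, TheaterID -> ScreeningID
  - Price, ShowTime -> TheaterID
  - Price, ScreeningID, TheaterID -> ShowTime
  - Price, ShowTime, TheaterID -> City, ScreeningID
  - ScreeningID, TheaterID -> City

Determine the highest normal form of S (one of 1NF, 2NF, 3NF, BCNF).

Candidate keys: {City, TheaterID}, {Price, ShowTime}, {ScreeningID, TheaterID}, {ShowTime, TheaterID}. Prime attributes: {City, Price, ScreeningID, ShowTime, TheaterID}.
Each dependency's left side is a superkey — BCNF holds.

BCNF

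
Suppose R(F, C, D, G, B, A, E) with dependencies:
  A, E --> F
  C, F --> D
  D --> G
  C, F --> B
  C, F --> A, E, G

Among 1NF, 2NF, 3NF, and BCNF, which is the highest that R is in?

Candidate keys: {A, C, E}, {C, F}. Prime attributes: {A, C, E, F}.
A, E --> F: {A, E}⁺ = {A, E, F}, which is not all of the attributes, so the left side is not a superkey — BCNF is violated.
D --> G has non-prime {G} on the right and a non-superkey on the left, so 3NF fails.
Checking every proper subset of each key, none determines a non-prime attribute — 2NF is satisfied.

2NF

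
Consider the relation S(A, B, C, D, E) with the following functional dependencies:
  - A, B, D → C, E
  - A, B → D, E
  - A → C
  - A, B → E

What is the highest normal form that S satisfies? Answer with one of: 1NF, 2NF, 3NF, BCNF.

1NF

Candidate key: {A, B}. Prime attributes: {A, B}.
A → C: {A}⁺ = {A, C}, which is not all of the attributes, so the left side is not a superkey — BCNF is violated.
A → C has non-prime {C} on the right and a non-superkey on the left, so 3NF fails.
The proper key subset {A} of {A, B} determines non-prime {C}, so the relation is not even in 2NF.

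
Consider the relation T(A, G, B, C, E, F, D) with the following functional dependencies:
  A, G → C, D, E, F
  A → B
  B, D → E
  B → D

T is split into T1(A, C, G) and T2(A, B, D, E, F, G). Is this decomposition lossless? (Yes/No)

Common attributes: {A, G}; their closure is {A, B, C, D, E, F, G}.
This includes all of T1, so the common attributes are a superkey of T1 — the join is lossless.

Yes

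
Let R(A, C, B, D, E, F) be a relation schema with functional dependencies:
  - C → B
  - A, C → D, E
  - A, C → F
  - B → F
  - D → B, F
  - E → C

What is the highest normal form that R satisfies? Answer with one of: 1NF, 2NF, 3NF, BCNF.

Candidate keys: {A, C}, {A, E}. Prime attributes: {A, C, E}.
C → B breaks BCNF: {C}⁺ = {B, C, F}, so {C} is not a superkey.
C → B has non-prime {B} on the right and a non-superkey on the left, so 3NF fails.
The proper key subset {C} of {A, C} determines non-prime {B, F}, so the relation is not even in 2NF.

1NF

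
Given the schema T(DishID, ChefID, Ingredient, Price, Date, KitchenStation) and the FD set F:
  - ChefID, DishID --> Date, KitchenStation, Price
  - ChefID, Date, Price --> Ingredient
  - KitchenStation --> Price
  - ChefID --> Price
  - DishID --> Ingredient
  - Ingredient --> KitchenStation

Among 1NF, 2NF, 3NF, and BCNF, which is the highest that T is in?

Candidate key: {ChefID, DishID}. Prime attributes: {ChefID, DishID}.
ChefID, Date, Price --> Ingredient breaks BCNF: {ChefID, Date, Price}⁺ = {ChefID, Date, Ingredient, KitchenStation, Price}, so {ChefID, Date, Price} is not a superkey.
Because {Ingredient} is non-prime and the left side of ChefID, Date, Price --> Ingredient is not a superkey, the relation is not in 3NF.
The proper key subset {ChefID} of {ChefID, DishID} determines non-prime {Price}, so the relation is not even in 2NF.

1NF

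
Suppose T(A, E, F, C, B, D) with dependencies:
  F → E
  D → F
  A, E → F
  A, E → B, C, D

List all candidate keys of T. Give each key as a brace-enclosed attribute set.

Attributes never on any right-hand side: {A} — every candidate key must contain it.
{A, D} is a candidate key since {A, D}⁺ = {A, B, C, D, E, F} covers every attribute.
{A, E} is a candidate key since {A, E}⁺ = {A, B, C, D, E, F} covers every attribute.
{A, F} is a candidate key since {A, F}⁺ = {A, B, C, D, E, F} covers every attribute.
Any other superkey properly contains one of these, so there are no further candidate keys.

{A, D}, {A, E}, {A, F}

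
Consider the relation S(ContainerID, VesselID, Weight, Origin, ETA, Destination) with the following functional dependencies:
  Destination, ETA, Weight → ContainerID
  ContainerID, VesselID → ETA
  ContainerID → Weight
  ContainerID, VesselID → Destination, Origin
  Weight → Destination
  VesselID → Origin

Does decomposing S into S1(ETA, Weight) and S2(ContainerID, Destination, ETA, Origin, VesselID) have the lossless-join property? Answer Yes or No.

No

Common attributes: {ETA}; their closure is {ETA}.
The closure covers neither S1 nor S2 entirely; the join is not lossless.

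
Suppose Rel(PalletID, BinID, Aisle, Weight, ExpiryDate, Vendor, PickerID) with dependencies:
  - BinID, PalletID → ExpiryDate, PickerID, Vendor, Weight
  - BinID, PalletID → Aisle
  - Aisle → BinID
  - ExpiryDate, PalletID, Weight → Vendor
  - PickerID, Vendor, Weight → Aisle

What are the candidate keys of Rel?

No FD produces {PalletID}, so it must be in every candidate key.
{Aisle, PalletID} is a candidate key since {Aisle, PalletID}⁺ = {Aisle, BinID, ExpiryDate, PalletID, PickerID, Vendor, Weight} covers every attribute.
{BinID, PalletID} is a candidate key since {BinID, PalletID}⁺ = {Aisle, BinID, ExpiryDate, PalletID, PickerID, Vendor, Weight} covers every attribute.
{ExpiryDate, PalletID, PickerID, Weight} is a candidate key since {ExpiryDate, PalletID, PickerID, Weight}⁺ = {Aisle, BinID, ExpiryDate, PalletID, PickerID, Vendor, Weight} covers every attribute.
{PalletID, PickerID, Vendor, Weight} is a candidate key since {PalletID, PickerID, Vendor, Weight}⁺ = {Aisle, BinID, ExpiryDate, PalletID, PickerID, Vendor, Weight} covers every attribute.
Any other superkey properly contains one of these, so there are no further candidate keys.

{Aisle, PalletID}, {BinID, PalletID}, {ExpiryDate, PalletID, PickerID, Weight}, {PalletID, PickerID, Vendor, Weight}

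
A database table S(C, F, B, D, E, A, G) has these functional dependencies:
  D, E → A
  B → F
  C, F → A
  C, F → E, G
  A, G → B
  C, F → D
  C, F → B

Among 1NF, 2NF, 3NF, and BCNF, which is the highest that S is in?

3NF

Candidate keys: {A, C, G}, {B, C}, {C, D, E, G}, {C, F}. Prime attributes: {A, B, C, D, E, F, G}.
D, E → A: {D, E}⁺ = {A, D, E}, which is not all of the attributes, so the left side is not a superkey — BCNF is violated.
But every attribute on its right side ({A}) is prime, and the same holds for every other non-superkey FD, so 3NF still holds.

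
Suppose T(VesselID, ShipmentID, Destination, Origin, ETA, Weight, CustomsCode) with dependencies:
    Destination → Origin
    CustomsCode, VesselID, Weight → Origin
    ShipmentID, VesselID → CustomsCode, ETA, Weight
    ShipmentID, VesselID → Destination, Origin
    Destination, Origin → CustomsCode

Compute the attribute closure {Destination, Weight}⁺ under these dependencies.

Start with {Destination, Weight}.
Destination → Origin applies; add {Origin} → now {Destination, Origin, Weight}.
Destination, Origin → CustomsCode applies; add {CustomsCode} → now {CustomsCode, Destination, Origin, Weight}.
No further FD applies.

{CustomsCode, Destination, Origin, Weight}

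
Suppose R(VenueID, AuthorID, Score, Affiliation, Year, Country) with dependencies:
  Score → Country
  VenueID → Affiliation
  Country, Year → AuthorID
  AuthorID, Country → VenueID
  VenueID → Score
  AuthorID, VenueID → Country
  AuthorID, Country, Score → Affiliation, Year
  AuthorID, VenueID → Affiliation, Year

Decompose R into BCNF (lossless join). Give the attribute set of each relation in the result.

{Affiliation, Score, VenueID}; {AuthorID, VenueID, Year}; {Country, Score}

Candidate keys of the original relation: {AuthorID, Country}, {AuthorID, Score}, {AuthorID, VenueID}, {Country, Year}, {Score, Year}, {VenueID, Year}.
In {Affiliation, AuthorID, Country, Score, VenueID, Year}, {Score} is not a superkey ({Score}⁺ restricted to this set is {Country, Score}), so split on Score → Country into {Country, Score} and {Affiliation, AuthorID, Score, VenueID, Year}.
{Country, Score} is in BCNF.
In {Affiliation, AuthorID, Score, VenueID, Year}, {VenueID} is not a superkey ({VenueID}⁺ restricted to this set is {Affiliation, Score, VenueID}), so split on VenueID → Affiliation, Score into {Affiliation, Score, VenueID} and {AuthorID, VenueID, Year}.
{Affiliation, Score, VenueID} is in BCNF.
{AuthorID, VenueID, Year} is in BCNF.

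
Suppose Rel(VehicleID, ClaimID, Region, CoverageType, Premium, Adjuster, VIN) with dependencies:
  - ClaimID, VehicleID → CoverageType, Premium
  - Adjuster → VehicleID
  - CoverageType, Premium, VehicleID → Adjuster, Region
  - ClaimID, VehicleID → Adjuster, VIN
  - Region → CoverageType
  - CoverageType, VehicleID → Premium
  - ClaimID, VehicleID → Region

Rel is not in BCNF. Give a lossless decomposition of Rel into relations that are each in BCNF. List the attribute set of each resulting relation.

{Adjuster, ClaimID, Region, VIN}; {Adjuster, Premium, Region}; {Adjuster, VehicleID}; {CoverageType, Region}

Candidate keys of the original relation: {Adjuster, ClaimID}, {ClaimID, VehicleID}.
{Adjuster, ClaimID, CoverageType, Premium, Region, VIN, VehicleID}: {Adjuster} determines {Adjuster, VehicleID} here but is not a superkey — split on Adjuster → VehicleID, giving {Adjuster, VehicleID} and {Adjuster, ClaimID, CoverageType, Premium, Region, VIN}.
{Adjuster, VehicleID} is in BCNF.
{Adjuster, ClaimID, CoverageType, Premium, Region, VIN}: {Region} determines {CoverageType, Region} here but is not a superkey — split on Region → CoverageType, giving {CoverageType, Region} and {Adjuster, ClaimID, Premium, Region, VIN}.
{CoverageType, Region} is in BCNF.
{Adjuster, ClaimID, Premium, Region, VIN}: {Adjuster, Region} determines {Adjuster, Premium, Region} here but is not a superkey — split on Adjuster, Region → Premium, giving {Adjuster, Premium, Region} and {Adjuster, ClaimID, Region, VIN}.
{Adjuster, Premium, Region} is in BCNF.
{Adjuster, ClaimID, Region, VIN} is in BCNF.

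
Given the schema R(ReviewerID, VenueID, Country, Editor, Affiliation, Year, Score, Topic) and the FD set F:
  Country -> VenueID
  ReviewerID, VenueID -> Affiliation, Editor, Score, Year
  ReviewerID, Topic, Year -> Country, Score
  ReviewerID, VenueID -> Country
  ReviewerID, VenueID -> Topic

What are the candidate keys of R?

{Country, ReviewerID}, {ReviewerID, Topic, Year}, {ReviewerID, VenueID}

Attributes never on any right-hand side: {ReviewerID} — every candidate key must contain it.
{Country, ReviewerID}⁺ = {Affiliation, Country, Editor, ReviewerID, Score, Topic, VenueID, Year} — all of the relation — so {Country, ReviewerID} is a candidate key.
{ReviewerID, VenueID}⁺ = {Affiliation, Country, Editor, ReviewerID, Score, Topic, VenueID, Year} — all of the relation — so {ReviewerID, VenueID} is a candidate key.
{ReviewerID, Topic, Year}⁺ = {Affiliation, Country, Editor, ReviewerID, Score, Topic, VenueID, Year} — all of the relation — so {ReviewerID, Topic, Year} is a candidate key.
These are minimal and exhaustive — every other superkey contains one of them.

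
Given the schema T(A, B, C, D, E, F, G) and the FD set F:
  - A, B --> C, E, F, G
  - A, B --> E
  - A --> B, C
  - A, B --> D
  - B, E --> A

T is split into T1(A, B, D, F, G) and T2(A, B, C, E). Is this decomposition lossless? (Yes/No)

Yes

The shared attributes are {A, B} and {A, B}⁺ = {A, B, C, D, E, F, G}.
This includes all of T1, so the common attributes are a superkey of T1 — the join is lossless.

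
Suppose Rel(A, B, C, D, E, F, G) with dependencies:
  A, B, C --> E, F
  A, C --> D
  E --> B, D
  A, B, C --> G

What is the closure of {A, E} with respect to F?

{A, B, D, E}

Start with {A, E}.
E --> B, D applies; add {B, D} → now {A, B, D, E}.
No further FD applies.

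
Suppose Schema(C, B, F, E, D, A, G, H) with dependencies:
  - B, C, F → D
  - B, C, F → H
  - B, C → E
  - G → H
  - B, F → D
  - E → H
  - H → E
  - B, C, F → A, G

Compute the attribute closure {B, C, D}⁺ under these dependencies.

{B, C, D, E, H}

Start with {B, C, D}.
B, C → E applies; add {E} → now {B, C, D, E}.
E → H applies; add {H} → now {B, C, D, E, H}.
No further FD applies.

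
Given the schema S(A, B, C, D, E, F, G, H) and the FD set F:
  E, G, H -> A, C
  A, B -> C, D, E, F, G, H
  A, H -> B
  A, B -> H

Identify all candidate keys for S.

{A, B}⁺ = {A, B, C, D, E, F, G, H} — all of the relation — so {A, B} is a candidate key.
{A, H}⁺ = {A, B, C, D, E, F, G, H} — all of the relation — so {A, H} is a candidate key.
{E, G, H}⁺ = {A, B, C, D, E, F, G, H} — all of the relation — so {E, G, H} is a candidate key.
Any other superkey properly contains one of these, so there are no further candidate keys.

{A, B}, {A, H}, {E, G, H}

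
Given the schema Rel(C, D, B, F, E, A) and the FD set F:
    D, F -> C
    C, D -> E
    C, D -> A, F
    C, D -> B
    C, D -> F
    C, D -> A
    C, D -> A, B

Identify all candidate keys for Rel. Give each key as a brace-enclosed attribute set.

Attributes never on any right-hand side: {D} — every candidate key must contain it.
{C, D}⁺ = {A, B, C, D, E, F} — all of the relation — so {C, D} is a candidate key.
{D, F}⁺ = {A, B, C, D, E, F} — all of the relation — so {D, F} is a candidate key.
These are minimal and exhaustive — every other superkey contains one of them.

{C, D}, {D, F}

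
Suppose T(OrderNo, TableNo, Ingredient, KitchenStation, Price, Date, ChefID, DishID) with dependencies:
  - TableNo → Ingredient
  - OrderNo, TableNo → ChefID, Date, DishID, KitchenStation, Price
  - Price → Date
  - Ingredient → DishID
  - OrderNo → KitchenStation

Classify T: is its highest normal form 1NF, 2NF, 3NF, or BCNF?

Candidate key: {OrderNo, TableNo}. Prime attributes: {OrderNo, TableNo}.
TableNo → Ingredient: {TableNo}⁺ = {DishID, Ingredient, TableNo}, which is not all of the attributes, so the left side is not a superkey — BCNF is violated.
TableNo → Ingredient has non-prime {Ingredient} on the right and a non-superkey on the left, so 3NF fails.
Since {OrderNo} ⊂ {OrderNo, TableNo} and {OrderNo}⁺ ⊇ {KitchenStation} with {KitchenStation} non-prime, there is a partial dependency; 2NF fails.

1NF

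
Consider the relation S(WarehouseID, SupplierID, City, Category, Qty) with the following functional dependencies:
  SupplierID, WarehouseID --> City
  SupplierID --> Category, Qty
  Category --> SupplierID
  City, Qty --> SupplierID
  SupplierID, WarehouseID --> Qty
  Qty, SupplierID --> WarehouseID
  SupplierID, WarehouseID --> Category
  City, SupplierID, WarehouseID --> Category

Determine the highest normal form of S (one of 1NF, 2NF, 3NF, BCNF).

BCNF

Candidate keys: {Category}, {City, Qty}, {SupplierID}. Prime attributes: {Category, City, Qty, SupplierID}.
Every FD has a superkey on the left, so the relation is in BCNF.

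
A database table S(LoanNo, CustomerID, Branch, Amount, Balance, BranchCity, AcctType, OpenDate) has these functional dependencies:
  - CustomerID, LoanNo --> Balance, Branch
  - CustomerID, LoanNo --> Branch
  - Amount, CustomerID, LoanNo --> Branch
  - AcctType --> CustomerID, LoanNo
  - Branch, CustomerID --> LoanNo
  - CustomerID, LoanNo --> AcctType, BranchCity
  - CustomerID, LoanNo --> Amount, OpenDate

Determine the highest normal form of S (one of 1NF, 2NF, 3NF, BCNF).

BCNF

Candidate keys: {AcctType}, {Branch, CustomerID}, {CustomerID, LoanNo}. Prime attributes: {AcctType, Branch, CustomerID, LoanNo}.
Every FD has a superkey on the left, so the relation is in BCNF.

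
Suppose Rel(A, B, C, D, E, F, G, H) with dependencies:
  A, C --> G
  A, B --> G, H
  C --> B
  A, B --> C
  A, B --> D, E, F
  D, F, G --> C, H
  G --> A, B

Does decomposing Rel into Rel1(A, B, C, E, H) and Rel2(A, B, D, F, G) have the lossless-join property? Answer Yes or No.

Yes

Common attributes: {A, B}; their closure is {A, B, C, D, E, F, G, H}.
This includes all of Rel1, so the common attributes are a superkey of Rel1 — the join is lossless.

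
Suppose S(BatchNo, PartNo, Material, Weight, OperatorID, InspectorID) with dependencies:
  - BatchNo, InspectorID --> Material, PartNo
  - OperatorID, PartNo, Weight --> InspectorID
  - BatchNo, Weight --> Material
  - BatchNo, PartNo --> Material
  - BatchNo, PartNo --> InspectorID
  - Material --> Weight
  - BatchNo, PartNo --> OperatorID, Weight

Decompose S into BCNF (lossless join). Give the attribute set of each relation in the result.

Candidate keys of the original relation: {BatchNo, InspectorID}, {BatchNo, PartNo}.
{BatchNo, InspectorID, Material, OperatorID, PartNo, Weight}: {OperatorID, PartNo, Weight} determines {InspectorID, OperatorID, PartNo, Weight} here but is not a superkey — split on OperatorID, PartNo, Weight --> InspectorID, giving {InspectorID, OperatorID, PartNo, Weight} and {BatchNo, Material, OperatorID, PartNo, Weight}.
{InspectorID, OperatorID, PartNo, Weight} is in BCNF.
{BatchNo, Material, OperatorID, PartNo, Weight}: {BatchNo, Weight} determines {BatchNo, Material, Weight} here but is not a superkey — split on BatchNo, Weight --> Material, giving {BatchNo, Material, Weight} and {BatchNo, OperatorID, PartNo, Weight}.
{BatchNo, Material, Weight}: {Material} determines {Material, Weight} here but is not a superkey — split on Material --> Weight, giving {Material, Weight} and {BatchNo, Material}.
{Material, Weight} is in BCNF.
{BatchNo, Material} is in BCNF.
{BatchNo, OperatorID, PartNo, Weight} is in BCNF.

{BatchNo, Material}; {BatchNo, OperatorID, PartNo, Weight}; {InspectorID, OperatorID, PartNo, Weight}; {Material, Weight}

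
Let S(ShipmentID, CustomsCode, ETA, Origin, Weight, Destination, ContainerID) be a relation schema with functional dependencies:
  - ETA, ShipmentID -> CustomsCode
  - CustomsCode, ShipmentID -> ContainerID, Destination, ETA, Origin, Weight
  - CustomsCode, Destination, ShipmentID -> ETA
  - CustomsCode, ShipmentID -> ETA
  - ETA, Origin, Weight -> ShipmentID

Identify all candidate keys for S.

Closure of {CustomsCode, ShipmentID} is {ContainerID, CustomsCode, Destination, ETA, Origin, ShipmentID, Weight}, the whole schema; {CustomsCode, ShipmentID} is a candidate key.
Closure of {ETA, ShipmentID} is {ContainerID, CustomsCode, Destination, ETA, Origin, ShipmentID, Weight}, the whole schema; {ETA, ShipmentID} is a candidate key.
Closure of {ETA, Origin, Weight} is {ContainerID, CustomsCode, Destination, ETA, Origin, ShipmentID, Weight}, the whole schema; {ETA, Origin, Weight} is a candidate key.
No proper subset of any of these is a key, and no other minimal superkey exists.

{CustomsCode, ShipmentID}, {ETA, Origin, Weight}, {ETA, ShipmentID}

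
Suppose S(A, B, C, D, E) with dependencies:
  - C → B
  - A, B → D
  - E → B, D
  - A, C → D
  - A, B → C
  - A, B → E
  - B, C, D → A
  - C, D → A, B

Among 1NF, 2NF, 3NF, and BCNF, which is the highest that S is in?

3NF

Candidate keys: {A, B}, {A, C}, {A, E}, {C, D}, {C, E}. Prime attributes: {A, B, C, D, E}.
C → B: {C}⁺ = {B, C}, which is not all of the attributes, so the left side is not a superkey — BCNF is violated.
Since {B} ⊆ prime attributes and every other non-superkey FD also has a prime right side, the schema is in 3NF.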